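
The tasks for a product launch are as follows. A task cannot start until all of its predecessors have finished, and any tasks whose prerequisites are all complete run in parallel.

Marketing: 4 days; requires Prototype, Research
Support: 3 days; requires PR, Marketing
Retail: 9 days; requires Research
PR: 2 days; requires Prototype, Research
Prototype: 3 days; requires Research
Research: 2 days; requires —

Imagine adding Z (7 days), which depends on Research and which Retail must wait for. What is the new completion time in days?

Originally the schedule takes 12 days.
With Z inserted, Retail now waits for max(Research, Z).
New critical path: Research→Z→Retail = 2+7+9 = 18 ⇒ 18 days.

18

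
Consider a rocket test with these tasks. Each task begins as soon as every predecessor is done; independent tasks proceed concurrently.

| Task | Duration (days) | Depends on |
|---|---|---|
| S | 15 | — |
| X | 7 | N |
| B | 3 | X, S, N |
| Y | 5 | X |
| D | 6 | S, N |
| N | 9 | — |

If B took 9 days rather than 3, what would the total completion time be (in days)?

25

Critical path before the change: N→X→Y = 9+7+5 = 21 giving 21 days.
The longest path through B is only 19 days, so B has float 2.
Now N→X→B = 9+7+9 = 25 is longest, so the finish becomes 25 days.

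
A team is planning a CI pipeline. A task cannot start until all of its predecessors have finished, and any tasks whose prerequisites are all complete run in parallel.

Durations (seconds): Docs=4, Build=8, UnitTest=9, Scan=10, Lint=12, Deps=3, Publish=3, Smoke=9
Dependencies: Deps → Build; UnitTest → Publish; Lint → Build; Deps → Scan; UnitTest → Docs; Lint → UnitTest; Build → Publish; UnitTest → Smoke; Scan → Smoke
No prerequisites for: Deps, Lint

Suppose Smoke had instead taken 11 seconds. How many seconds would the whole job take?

Baseline: Lint→UnitTest→Smoke = 12+9+9 = 30 → 30 seconds.
Smoke is on the critical path; changing it to 11 makes that path 32 seconds.
That remains the longest chain; total 32 seconds.

32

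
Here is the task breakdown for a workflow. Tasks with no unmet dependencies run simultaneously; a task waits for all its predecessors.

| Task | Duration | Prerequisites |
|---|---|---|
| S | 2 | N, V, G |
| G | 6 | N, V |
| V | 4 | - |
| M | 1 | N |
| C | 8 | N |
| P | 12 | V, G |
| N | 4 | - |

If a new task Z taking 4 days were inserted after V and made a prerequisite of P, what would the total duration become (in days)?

Originally the schedule takes 22 days.
With Z inserted, P now waits for max(V, G, Z).
New critical path: V→G→P = 4+6+12 = 22 ⇒ 22 days.

22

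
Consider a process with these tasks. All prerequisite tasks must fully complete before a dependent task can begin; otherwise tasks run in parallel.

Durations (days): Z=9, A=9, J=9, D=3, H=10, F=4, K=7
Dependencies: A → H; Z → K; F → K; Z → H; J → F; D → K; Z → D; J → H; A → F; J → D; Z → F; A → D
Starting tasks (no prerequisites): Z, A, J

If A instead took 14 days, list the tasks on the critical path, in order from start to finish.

A, F, K

Baseline: A→F→K = 9+4+7 = 20 → 20 days.
A is on the critical path; changing it to 14 makes that path 25 days.
The critical path is still A→F→K; finish is now 25 days.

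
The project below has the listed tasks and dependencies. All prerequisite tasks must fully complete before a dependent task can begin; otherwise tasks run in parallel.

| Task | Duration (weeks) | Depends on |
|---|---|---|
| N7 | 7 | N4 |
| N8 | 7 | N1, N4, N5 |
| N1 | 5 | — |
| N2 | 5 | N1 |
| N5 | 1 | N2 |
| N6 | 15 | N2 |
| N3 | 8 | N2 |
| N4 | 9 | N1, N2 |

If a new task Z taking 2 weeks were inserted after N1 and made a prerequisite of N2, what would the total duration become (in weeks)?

28

Originally the plan takes 26 weeks.
With Z inserted, N2 now waits for max(N1, Z).
New critical path: N1→Z→N2→N4→N7 = 5+2+5+9+7 = 28 ⇒ 28 weeks.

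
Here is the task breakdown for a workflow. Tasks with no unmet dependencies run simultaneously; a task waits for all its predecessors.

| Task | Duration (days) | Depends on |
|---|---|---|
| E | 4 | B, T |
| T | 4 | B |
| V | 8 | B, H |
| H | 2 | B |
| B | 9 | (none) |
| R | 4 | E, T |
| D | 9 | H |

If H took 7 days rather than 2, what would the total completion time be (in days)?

Actual critical path: B→T→E→R = 9+4+4+4 = 21 ⇒ 21 days.
H is off the critical path — its longest chain is 20 days, giving 1 of slack.
New critical path: B→H→D = 9+7+9 = 25 ⇒ 25 days.

25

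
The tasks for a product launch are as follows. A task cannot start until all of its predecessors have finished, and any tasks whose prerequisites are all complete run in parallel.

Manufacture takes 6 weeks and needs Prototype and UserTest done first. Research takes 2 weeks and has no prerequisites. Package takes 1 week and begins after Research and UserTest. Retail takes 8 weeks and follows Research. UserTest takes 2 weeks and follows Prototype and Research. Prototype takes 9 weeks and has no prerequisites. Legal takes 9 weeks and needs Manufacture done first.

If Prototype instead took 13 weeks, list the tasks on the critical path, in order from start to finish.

As given, the longest chain is Prototype→UserTest→Manufacture→Legal = 9+2+6+9 = 26, so the finish is 26 weeks.
Since Prototype is critical, the +4 change carries straight to that chain (now 30 weeks).
That remains the longest chain; total 30 weeks.

Prototype, UserTest, Manufacture, Legal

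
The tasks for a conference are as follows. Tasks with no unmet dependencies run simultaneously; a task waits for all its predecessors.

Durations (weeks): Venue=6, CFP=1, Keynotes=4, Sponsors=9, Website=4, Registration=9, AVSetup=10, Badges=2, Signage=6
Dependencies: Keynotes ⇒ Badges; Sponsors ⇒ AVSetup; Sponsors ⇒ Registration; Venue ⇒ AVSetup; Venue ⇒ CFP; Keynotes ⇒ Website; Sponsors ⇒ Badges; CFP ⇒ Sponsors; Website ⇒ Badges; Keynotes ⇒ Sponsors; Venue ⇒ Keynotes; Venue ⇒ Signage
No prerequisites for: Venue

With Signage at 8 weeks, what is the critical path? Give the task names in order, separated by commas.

As given, the longest chain is Venue→Keynotes→Sponsors→AVSetup = 6+4+9+10 = 29, so the finish is 29 weeks.
The longest path through Signage is only 12 weeks, so Signage has float 17.
The critical path is still Venue→Keynotes→Sponsors→AVSetup; finish is now 29 weeks.

Venue, Keynotes, Sponsors, AVSetup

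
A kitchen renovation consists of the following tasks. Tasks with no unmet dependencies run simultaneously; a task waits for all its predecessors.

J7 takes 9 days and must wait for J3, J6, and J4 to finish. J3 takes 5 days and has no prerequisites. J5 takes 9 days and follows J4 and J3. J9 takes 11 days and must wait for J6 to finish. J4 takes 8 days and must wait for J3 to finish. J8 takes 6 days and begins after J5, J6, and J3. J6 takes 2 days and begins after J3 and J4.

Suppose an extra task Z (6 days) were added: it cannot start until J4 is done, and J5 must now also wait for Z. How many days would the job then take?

34

Originally the job takes 28 days.
With Z inserted, J5 now waits for max(J4, J3, Z).
New critical path: J3→J4→Z→J5→J8 = 5+8+6+9+6 = 34 ⇒ 34 days.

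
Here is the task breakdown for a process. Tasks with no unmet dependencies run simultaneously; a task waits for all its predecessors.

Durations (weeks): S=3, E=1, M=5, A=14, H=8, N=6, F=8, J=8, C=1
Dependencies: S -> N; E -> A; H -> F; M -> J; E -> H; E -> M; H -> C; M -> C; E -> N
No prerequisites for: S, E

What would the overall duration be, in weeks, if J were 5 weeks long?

As given, the longest chain is E→H→F = 1+8+8 = 17, so the finish is 17 weeks.
J is off the critical path — its longest chain is 14 weeks, giving 3 of slack.
That remains the longest chain; total 17 weeks.

17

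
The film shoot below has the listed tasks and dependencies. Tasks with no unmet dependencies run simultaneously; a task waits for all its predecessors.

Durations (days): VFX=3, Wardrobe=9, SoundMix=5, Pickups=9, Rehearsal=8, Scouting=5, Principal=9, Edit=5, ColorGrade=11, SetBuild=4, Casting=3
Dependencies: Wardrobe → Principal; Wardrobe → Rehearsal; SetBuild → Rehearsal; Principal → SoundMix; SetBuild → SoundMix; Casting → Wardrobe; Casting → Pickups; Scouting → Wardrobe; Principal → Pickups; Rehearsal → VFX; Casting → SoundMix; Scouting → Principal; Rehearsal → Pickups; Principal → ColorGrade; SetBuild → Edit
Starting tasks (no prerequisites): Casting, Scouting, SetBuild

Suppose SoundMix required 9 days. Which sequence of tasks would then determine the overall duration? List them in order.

Baseline: Scouting→Wardrobe→Principal→ColorGrade = 5+9+9+11 = 34 → 34 days.
SoundMix is off the critical path — its longest chain is 28 days, giving 6 of slack.
No other chain overtakes it, so the finish is 34 days.

Scouting, Wardrobe, Principal, ColorGrade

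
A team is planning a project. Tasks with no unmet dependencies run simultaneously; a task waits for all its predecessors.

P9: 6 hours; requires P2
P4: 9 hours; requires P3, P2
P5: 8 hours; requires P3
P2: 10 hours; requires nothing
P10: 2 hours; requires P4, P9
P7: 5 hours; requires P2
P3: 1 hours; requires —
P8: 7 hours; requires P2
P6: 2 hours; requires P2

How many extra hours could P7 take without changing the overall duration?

The longest chain is P2→P4→P10 = 10+9+2 = 21; overall finish 21 hours.
The longest chain containing P7 totals 15 hours.
Slack of P7 = 16 − 10 = 6 hours.

6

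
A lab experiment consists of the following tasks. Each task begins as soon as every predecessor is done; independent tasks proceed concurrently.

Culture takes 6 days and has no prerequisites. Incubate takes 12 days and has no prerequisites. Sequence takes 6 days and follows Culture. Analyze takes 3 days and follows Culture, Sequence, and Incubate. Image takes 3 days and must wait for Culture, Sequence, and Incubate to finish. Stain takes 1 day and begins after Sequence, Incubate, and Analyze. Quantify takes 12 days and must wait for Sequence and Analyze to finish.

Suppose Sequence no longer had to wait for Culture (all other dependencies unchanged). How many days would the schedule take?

With the dependency in place, Culture→Sequence→Analyze→Quantify = 6+6+3+12 = 27 sets the finish at 27 days.
Without Culture→Sequence, Sequence's earliest start moves from 6 to 0.
New critical path: Incubate→Analyze→Quantify = 12+3+12 = 27 ⇒ 27 days.

27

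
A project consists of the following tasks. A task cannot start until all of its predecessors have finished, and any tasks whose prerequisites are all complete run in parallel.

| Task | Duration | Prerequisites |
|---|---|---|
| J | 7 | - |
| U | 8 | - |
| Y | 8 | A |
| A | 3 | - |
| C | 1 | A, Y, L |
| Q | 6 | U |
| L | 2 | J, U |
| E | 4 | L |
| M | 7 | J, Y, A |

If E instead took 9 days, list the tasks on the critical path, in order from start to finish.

Critical path before the change: A→Y→M = 3+8+7 = 18 giving 18 days.
The longest path through E is only 14 days, so E has float 4.
New critical path: U→L→E = 8+2+9 = 19 ⇒ 19 days.

U, L, E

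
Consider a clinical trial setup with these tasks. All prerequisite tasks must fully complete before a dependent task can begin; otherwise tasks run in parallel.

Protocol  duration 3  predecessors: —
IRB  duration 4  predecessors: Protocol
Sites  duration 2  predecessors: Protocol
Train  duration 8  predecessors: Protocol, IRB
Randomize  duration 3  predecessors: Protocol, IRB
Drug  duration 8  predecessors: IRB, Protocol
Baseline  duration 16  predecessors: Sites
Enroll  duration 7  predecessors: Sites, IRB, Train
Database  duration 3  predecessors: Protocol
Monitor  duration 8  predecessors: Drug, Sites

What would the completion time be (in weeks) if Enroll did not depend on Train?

Original critical path: Protocol→IRB→Drug→Monitor = 3+4+8+8 = 23 ⇒ 23 weeks.
Without Train→Enroll, Enroll's earliest start moves from 15 to 7.
After: Protocol→IRB→Drug→Monitor = 3+4+8+8 = 23 → 23 weeks.

23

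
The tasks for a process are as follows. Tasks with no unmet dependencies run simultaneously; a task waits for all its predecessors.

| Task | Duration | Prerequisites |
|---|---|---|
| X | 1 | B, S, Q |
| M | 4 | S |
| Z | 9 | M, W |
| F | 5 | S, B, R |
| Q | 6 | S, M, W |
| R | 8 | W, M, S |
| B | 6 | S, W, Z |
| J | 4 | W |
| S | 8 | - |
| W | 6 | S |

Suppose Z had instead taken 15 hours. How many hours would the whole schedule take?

40

Actual critical path: S→W→Z→B→F = 8+6+9+6+5 = 34 ⇒ 34 hours.
Z is on the critical path; changing it to 15 makes that path 40 hours.
That remains the longest chain; total 40 hours.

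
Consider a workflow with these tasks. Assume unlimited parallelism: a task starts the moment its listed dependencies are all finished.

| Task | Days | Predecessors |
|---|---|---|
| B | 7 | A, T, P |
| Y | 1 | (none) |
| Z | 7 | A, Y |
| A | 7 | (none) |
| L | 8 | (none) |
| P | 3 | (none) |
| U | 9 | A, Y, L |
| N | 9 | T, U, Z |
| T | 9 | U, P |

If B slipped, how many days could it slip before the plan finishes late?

2

Critical path: L→U→T→N = 8+9+9+9 = 35, so the finish is 35 days.
The longest chain containing B totals 33 days.
Float = 35 − 33 = 2.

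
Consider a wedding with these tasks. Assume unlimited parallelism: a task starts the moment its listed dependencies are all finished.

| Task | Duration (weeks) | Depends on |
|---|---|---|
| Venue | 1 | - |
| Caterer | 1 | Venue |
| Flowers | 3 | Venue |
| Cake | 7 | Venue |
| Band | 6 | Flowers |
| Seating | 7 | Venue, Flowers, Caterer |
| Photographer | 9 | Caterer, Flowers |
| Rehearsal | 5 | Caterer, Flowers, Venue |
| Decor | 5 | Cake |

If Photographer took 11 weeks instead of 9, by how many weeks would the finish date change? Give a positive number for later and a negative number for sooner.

Baseline: Venue→Flowers→Photographer = 1+3+9 = 13 → 13 weeks.
Photographer lies on that path, so at 11 weeks the path becomes 15 weeks.
The critical path is still Venue→Flowers→Photographer; finish is now 15 weeks.
Change in finish: 15 − 13 = +2 weeks.

2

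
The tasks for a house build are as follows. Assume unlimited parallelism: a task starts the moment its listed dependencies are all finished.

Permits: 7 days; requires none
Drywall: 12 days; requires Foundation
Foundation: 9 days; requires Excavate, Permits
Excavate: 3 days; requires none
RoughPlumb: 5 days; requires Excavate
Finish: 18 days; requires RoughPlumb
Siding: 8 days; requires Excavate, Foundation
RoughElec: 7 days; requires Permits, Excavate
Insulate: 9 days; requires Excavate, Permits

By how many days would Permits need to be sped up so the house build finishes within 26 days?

Current finish: 28 days; target: 26.
Permits is on every critical path, so each day cut from Permits cuts the finish by one (this holds down to a finish of 26).
Need 28 − 26 = 2 days off Permits → Permits becomes 5 days, finish becomes 26.

2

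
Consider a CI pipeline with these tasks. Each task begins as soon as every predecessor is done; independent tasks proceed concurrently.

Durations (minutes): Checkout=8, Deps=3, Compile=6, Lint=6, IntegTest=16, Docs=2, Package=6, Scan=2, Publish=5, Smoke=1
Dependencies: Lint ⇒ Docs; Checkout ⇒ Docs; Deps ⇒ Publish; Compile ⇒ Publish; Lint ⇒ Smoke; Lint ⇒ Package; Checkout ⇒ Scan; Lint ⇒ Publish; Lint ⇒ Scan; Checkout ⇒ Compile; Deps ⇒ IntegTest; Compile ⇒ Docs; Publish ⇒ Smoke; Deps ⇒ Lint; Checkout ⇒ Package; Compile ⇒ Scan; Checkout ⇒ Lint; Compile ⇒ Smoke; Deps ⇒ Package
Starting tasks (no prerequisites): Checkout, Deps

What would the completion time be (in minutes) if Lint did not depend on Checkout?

20

Before: longest chain Checkout→Compile→Publish→Smoke = 8+6+5+1 = 20, finish 20.
Without Checkout→Lint, Lint's earliest start moves from 8 to 3.
The longest chain is now Checkout→Compile→Publish→Smoke = 8+6+5+1 = 20, so the schedule takes 20 minutes.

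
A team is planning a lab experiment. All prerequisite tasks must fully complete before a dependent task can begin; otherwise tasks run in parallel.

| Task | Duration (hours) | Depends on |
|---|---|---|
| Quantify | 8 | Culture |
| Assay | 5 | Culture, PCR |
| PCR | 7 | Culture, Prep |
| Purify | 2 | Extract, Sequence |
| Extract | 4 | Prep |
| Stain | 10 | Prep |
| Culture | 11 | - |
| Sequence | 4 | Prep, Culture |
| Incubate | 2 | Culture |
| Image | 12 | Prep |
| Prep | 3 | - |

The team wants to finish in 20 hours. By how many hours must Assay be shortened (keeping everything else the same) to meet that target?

3

Current finish: 23 hours; target: 20.
Assay is on every critical path, so each hour cut from Assay cuts the finish by one (this holds down to a finish of 19).
Need 23 − 20 = 3 hours off Assay → Assay becomes 2 hours, finish becomes 20.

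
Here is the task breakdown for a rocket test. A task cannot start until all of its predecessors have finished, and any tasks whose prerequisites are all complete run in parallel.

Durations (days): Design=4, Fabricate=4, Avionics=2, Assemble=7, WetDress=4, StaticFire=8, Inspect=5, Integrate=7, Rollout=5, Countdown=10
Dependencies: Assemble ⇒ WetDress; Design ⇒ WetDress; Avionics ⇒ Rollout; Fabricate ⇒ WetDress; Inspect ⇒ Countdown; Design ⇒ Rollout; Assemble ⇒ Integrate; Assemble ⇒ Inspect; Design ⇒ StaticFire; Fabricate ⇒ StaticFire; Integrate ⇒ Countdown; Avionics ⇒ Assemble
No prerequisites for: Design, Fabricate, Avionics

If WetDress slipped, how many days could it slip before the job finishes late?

The longest chain is Avionics→Assemble→Integrate→Countdown = 2+7+7+10 = 26; overall finish 26 days.
The longest chain containing WetDress totals 13 days.
Float = 26 − 13 = 13.

13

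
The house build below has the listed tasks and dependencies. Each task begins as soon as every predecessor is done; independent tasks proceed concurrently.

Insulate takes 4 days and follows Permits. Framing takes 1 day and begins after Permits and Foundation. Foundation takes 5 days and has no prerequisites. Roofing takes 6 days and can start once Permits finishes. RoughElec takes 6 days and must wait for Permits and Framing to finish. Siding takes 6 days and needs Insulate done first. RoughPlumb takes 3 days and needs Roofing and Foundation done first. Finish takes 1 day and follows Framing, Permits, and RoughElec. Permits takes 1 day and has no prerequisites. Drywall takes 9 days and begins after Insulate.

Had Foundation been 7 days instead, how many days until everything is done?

Actual critical path: Permits→Insulate→Drywall = 1+4+9 = 14 ⇒ 14 days.
Foundation is off the critical path — its longest chain is 13 days, giving 1 of slack.
New critical path: Foundation→Framing→RoughElec→Finish = 7+1+6+1 = 15 ⇒ 15 days.

15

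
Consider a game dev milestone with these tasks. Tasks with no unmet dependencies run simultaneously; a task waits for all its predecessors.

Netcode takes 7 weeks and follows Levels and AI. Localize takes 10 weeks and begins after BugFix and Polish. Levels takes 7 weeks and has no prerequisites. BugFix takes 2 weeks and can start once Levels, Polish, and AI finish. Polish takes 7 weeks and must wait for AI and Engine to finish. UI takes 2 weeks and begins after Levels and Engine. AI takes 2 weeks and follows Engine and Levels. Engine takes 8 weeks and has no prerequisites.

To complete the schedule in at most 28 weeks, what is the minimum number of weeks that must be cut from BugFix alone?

Current finish: 29 weeks; target: 28.
BugFix is on every critical path, so each week cut from BugFix cuts the finish by one (this holds down to a finish of 28).
Need 29 − 28 = 1 week off BugFix → BugFix becomes 1 week, finish becomes 28.

1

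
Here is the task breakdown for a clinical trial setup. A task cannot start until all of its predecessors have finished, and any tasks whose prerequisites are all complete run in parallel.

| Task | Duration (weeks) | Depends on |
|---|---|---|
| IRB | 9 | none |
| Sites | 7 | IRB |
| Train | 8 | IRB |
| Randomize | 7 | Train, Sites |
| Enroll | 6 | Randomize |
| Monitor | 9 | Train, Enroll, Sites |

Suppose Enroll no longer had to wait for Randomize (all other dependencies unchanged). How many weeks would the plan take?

26

With the dependency in place, IRB→Train→Randomize→Enroll→Monitor = 9+8+7+6+9 = 39 sets the finish at 39 weeks.
Without Randomize→Enroll, Enroll's earliest start moves from 24 to 0.
The longest chain is now IRB→Train→Monitor = 9+8+9 = 26, so the plan takes 26 weeks.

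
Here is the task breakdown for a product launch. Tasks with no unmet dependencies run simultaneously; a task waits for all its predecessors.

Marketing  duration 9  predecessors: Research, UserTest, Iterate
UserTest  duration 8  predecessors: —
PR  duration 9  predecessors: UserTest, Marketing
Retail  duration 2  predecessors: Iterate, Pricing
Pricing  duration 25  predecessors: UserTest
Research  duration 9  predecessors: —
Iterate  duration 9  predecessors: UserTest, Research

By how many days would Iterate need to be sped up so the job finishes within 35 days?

1

Current finish: 36 days; target: 35.
Iterate is on every critical path, so each day cut from Iterate cuts the finish by one (this holds down to a finish of 35).
Need 36 − 35 = 1 day off Iterate → Iterate becomes 8 days, finish becomes 35.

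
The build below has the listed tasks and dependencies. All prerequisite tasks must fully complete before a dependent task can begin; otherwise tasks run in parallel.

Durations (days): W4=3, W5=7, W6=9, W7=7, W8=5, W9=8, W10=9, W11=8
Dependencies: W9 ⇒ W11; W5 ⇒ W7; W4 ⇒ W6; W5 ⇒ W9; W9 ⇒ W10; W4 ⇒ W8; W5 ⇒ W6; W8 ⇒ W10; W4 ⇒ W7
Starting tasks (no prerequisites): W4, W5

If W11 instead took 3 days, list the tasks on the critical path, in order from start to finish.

W5, W9, W10

The binding path is W5→W9→W10 = 7+8+9 = 24; finish at 24 days.
W11 is off the critical path — its longest chain is 23 days, giving 1 of slack.
The critical path is still W5→W9→W10; finish is now 24 days.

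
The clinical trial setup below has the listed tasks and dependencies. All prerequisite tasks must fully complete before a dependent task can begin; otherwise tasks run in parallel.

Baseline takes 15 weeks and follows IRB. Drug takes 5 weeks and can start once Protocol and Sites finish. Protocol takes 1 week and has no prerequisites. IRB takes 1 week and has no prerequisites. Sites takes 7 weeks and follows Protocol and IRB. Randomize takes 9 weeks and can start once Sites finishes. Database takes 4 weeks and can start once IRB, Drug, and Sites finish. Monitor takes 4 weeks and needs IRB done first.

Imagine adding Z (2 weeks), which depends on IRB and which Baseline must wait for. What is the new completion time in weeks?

18

Originally the clinical trial setup takes 17 weeks.
With Z inserted, Baseline now waits for max(IRB, Z).
New critical path: IRB→Z→Baseline = 1+2+15 = 18 ⇒ 18 weeks.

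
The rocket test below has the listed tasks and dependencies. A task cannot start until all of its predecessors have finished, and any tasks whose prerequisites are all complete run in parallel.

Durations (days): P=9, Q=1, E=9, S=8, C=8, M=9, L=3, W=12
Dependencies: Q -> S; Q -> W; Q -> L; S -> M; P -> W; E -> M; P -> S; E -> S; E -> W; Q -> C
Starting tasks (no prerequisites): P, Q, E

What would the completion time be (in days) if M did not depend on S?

21

Original critical path: P→S→M = 9+8+9 = 26 ⇒ 26 days.
Without S→M, M's earliest start moves from 17 to 9.
The longest chain is now P→W = 9+12 = 21, so the job takes 21 days.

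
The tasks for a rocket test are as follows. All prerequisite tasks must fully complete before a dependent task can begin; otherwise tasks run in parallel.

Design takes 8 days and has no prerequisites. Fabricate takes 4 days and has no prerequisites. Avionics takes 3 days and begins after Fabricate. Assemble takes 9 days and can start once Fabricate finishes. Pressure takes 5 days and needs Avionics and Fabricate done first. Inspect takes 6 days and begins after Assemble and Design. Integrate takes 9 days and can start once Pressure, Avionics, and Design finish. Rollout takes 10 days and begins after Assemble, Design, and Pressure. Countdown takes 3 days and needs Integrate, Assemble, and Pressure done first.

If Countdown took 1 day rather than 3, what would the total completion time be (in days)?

23

As given, the longest chain is Fabricate→Avionics→Pressure→Integrate→Countdown = 4+3+5+9+3 = 24, so the finish is 24 days.
Countdown is on the critical path; changing it to 1 makes that path 22 days.
The binding chain switches to Fabricate→Assemble→Rollout = 4+9+10 = 23; finish 23 days.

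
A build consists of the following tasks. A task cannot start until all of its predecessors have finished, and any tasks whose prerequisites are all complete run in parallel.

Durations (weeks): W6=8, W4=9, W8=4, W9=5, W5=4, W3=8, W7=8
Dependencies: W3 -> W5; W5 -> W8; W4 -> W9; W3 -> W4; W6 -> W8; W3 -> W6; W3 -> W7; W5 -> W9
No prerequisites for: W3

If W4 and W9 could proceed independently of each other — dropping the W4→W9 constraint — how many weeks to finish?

Original critical path: W3→W4→W9 = 8+9+5 = 22 ⇒ 22 weeks.
Without W4→W9, W9's earliest start moves from 17 to 12.
After: W3→W6→W8 = 8+8+4 = 20 → 20 weeks.

20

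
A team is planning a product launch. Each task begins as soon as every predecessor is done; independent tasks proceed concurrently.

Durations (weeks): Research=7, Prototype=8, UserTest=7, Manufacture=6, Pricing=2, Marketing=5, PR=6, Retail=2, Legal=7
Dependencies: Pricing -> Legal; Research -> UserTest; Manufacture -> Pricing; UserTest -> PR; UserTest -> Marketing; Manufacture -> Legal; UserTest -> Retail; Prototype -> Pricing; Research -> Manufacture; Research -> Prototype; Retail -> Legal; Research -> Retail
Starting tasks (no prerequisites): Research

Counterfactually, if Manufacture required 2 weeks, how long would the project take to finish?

24

Baseline: Research→Prototype→Pricing→Legal = 7+8+2+7 = 24 → 24 weeks.
The longest path through Manufacture is only 22 weeks, so Manufacture has float 2.
No other chain overtakes it, so the finish is 24 weeks.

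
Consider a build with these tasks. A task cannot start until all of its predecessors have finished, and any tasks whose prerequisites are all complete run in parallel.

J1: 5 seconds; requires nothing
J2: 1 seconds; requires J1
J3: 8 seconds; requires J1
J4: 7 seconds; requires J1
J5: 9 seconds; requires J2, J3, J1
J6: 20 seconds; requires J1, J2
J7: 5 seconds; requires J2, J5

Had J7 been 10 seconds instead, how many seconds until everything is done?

Actual critical path: J1→J3→J5→J7 = 5+8+9+5 = 27 ⇒ 27 seconds.
J7 lies on that path, so at 10 seconds the path becomes 32 seconds.
The critical path is still J1→J3→J5→J7; finish is now 32 seconds.

32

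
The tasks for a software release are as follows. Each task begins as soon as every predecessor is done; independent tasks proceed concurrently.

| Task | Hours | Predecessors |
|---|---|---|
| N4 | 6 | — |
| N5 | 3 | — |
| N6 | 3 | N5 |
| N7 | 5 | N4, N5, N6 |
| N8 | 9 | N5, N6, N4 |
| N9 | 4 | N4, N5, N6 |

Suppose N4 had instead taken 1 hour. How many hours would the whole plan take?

15

The binding path is N4→N8 = 6+9 = 15; finish at 15 hours.
N4 is on the critical path; changing it to 1 makes that path 10 hours.
Now N5→N6→N8 = 3+3+9 = 15 is longest, so the finish becomes 15 hours.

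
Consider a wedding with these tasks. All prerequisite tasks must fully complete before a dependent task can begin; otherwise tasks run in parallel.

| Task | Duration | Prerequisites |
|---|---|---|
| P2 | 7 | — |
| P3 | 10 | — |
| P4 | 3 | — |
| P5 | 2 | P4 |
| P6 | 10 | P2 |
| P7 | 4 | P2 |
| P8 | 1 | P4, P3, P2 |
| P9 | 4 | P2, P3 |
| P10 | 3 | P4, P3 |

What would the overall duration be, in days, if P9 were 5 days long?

17

As given, the longest chain is P2→P6 = 7+10 = 17, so the finish is 17 days.
P9 has 3 days of float (longest path through it is 14).
The critical path is still P2→P6; finish is now 17 days.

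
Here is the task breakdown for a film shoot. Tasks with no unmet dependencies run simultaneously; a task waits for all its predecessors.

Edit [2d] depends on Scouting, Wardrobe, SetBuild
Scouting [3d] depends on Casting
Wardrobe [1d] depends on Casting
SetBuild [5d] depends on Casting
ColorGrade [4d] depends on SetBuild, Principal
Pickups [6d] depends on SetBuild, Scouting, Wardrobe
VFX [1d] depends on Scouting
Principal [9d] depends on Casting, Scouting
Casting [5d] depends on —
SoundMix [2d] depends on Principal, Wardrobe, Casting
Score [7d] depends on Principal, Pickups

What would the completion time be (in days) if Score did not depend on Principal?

23

With the dependency in place, Casting→Scouting→Principal→Score = 5+3+9+7 = 24 sets the finish at 24 days.
Without Principal→Score, Score's earliest start moves from 17 to 16.
New critical path: Casting→SetBuild→Pickups→Score = 5+5+6+7 = 23 ⇒ 23 days.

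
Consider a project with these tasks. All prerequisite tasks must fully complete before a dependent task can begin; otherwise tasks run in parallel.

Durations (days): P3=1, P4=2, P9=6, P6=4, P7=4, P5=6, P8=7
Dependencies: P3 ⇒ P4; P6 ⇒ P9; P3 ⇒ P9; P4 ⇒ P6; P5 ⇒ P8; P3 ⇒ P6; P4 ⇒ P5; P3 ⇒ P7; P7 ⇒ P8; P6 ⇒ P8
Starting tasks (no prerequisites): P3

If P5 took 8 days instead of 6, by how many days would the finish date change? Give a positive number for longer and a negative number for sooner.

2

As given, the longest chain is P3→P4→P5→P8 = 1+2+6+7 = 16, so the finish is 16 days.
P5 is on the critical path; changing it to 8 makes that path 18 days.
That remains the longest chain; total 18 days.
Change in finish: 18 − 16 = +2 days.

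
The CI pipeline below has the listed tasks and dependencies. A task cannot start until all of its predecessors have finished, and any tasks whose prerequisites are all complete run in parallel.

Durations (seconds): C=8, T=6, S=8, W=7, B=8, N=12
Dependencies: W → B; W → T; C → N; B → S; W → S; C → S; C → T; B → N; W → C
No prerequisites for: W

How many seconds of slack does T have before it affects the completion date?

Critical path: W→B→N = 7+8+12 = 27, so the finish is 27 seconds.
T finishes as early as 21 and must finish by 27.
So T can slip 27 − 21 = 6 seconds.

6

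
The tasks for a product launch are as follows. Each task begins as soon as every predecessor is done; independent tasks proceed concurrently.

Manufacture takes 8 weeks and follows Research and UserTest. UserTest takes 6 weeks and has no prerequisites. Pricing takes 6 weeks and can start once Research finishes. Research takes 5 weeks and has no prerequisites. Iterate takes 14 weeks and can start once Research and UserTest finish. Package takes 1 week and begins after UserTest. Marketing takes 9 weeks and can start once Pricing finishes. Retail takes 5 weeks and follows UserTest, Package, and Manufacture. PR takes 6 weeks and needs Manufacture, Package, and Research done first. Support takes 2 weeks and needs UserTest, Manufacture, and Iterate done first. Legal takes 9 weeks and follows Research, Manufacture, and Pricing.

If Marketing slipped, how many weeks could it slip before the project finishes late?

Critical path: UserTest→Manufacture→Legal = 6+8+9 = 23, so the finish is 23 weeks.
Marketing finishes as early as 20 and must finish by 23.
Float = 23 − 20 = 3.

3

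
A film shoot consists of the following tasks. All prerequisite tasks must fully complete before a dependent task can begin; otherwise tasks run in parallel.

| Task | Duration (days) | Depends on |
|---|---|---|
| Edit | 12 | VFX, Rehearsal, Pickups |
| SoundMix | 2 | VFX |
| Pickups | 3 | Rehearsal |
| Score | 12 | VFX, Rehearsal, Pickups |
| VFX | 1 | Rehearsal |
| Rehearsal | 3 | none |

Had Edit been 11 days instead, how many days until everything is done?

18

Actual critical path: Rehearsal→Pickups→Edit = 3+3+12 = 18 ⇒ 18 days.
Edit lies on that path, so at 11 days the path becomes 17 days.
New critical path: Rehearsal→Pickups→Score = 3+3+12 = 18 ⇒ 18 days.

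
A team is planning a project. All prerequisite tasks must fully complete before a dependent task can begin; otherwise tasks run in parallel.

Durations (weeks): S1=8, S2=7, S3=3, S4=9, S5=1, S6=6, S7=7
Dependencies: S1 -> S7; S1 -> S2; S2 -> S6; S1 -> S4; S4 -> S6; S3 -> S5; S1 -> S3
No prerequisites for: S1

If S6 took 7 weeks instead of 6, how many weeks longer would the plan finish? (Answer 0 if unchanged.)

1

Actual critical path: S1→S4→S6 = 8+9+6 = 23 ⇒ 23 weeks.
S6 lies on that path, so at 7 weeks the path becomes 24 weeks.
No other chain overtakes it, so the finish is 24 weeks.
Change in finish: 24 − 23 = +1 weeks.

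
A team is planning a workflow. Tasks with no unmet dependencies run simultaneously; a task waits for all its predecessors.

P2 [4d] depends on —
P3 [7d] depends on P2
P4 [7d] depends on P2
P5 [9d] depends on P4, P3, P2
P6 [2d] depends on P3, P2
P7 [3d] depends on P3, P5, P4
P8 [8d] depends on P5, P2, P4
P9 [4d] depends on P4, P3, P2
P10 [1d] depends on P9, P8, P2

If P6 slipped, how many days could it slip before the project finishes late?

16

The longest chain is P2→P3→P5→P8→P10 = 4+7+9+8+1 = 29; overall finish 29 days.
Longest path through P6: 13 days (earliest finish 13, latest finish 29).
So P6 can slip 29 − 13 = 16 days.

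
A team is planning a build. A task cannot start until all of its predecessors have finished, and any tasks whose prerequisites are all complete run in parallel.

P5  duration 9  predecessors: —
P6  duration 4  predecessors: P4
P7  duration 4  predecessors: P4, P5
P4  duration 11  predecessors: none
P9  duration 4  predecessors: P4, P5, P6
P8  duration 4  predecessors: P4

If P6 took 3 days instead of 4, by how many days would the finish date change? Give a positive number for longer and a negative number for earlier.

Critical path before the change: P4→P6→P9 = 11+4+4 = 19 giving 19 days.
Since P6 is critical, the -1 change carries straight to that chain (now 18 days).
The critical path is still P4→P6→P9; finish is now 18 days.
Change in finish: 18 − 19 = -1 days.

-1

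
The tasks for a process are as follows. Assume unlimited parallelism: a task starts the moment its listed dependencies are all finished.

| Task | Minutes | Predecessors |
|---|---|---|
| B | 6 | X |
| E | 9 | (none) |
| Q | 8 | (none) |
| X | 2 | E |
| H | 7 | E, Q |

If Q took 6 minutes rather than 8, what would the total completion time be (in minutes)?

17

As given, the longest chain is E→X→B = 9+2+6 = 17, so the finish is 17 minutes.
Q has 2 minutes of float (longest path through it is 15).
That remains the longest chain; total 17 minutes.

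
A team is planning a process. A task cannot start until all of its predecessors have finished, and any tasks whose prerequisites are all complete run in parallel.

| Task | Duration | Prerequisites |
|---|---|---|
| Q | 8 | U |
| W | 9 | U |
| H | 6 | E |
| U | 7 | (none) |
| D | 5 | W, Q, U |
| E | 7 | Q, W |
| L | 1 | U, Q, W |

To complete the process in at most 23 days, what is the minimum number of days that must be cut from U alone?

6

Current finish: 29 days; target: 23.
U is on every critical path, so each day cut from U cuts the finish by one (this holds down to a finish of 23).
Need 29 − 23 = 6 days off U → U becomes 1 day, finish becomes 23.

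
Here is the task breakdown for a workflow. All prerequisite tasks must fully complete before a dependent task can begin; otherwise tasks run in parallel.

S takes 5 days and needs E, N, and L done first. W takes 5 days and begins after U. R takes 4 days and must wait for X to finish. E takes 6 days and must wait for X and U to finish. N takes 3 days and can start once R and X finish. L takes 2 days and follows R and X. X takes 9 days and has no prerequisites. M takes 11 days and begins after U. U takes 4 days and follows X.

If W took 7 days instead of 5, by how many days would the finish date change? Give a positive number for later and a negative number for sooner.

0

The binding path is X→U→E→S = 9+4+6+5 = 24; finish at 24 days.
W has 6 days of float (longest path through it is 18).
No other chain overtakes it, so the finish is 24 days.
Change in finish: 24 − 24 = +0 days.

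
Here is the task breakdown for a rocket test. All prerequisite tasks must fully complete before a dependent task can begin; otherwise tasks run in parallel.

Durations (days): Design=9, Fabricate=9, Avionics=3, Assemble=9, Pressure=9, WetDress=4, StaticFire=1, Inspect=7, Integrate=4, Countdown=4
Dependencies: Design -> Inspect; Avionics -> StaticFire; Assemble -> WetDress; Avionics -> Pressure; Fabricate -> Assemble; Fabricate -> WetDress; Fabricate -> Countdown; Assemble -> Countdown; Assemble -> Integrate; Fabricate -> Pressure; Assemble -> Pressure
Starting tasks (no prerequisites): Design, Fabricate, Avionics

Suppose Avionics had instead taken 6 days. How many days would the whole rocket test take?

Actual critical path: Fabricate→Assemble→Pressure = 9+9+9 = 27 ⇒ 27 days.
Avionics has 15 days of float (longest path through it is 12).
That remains the longest chain; total 27 days.

27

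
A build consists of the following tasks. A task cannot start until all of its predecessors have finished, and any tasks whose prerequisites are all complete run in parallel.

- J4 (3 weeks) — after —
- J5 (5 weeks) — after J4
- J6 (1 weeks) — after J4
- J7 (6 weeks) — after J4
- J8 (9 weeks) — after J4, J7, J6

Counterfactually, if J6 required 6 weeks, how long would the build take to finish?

18

The binding path is J4→J7→J8 = 3+6+9 = 18; finish at 18 weeks.
J6 has 5 weeks of float (longest path through it is 13).
The binding chain switches to J4→J6→J8 = 3+6+9 = 18; finish 18 weeks.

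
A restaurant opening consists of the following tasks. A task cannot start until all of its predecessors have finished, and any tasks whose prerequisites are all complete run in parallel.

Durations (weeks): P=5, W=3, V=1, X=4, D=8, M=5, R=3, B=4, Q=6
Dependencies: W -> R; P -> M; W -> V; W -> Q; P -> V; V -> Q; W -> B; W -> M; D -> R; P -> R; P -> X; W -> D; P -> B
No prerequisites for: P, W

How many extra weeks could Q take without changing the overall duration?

2

Critical path: W→D→R = 3+8+3 = 14, so the finish is 14 weeks.
Longest path through Q: 12 weeks (earliest finish 12, latest finish 14).
Float = 14 − 12 = 2.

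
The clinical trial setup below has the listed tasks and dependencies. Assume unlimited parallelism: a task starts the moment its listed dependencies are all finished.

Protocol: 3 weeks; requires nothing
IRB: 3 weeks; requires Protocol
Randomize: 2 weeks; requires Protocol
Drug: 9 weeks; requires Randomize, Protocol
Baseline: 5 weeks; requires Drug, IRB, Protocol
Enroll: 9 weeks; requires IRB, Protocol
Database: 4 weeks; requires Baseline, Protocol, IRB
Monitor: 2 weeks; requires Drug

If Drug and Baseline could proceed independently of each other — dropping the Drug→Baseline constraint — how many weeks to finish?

16

Before: longest chain Protocol→Randomize→Drug→Baseline→Database = 3+2+9+5+4 = 23, finish 23.
Without Drug→Baseline, Baseline's earliest start moves from 14 to 6.
After: Protocol→Randomize→Drug→Monitor = 3+2+9+2 = 16 → 16 weeks.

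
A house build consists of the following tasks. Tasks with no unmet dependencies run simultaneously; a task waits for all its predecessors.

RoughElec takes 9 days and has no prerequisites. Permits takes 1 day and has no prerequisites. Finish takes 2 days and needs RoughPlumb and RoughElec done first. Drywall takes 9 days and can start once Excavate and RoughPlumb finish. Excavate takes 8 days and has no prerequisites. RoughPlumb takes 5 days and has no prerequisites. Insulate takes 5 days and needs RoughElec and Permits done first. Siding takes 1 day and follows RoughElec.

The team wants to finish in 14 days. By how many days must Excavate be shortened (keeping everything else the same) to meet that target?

Current finish: 17 days; target: 14.
Excavate is on every critical path, so each day cut from Excavate cuts the finish by one (this holds down to a finish of 14).
Need 17 − 14 = 3 days off Excavate → Excavate becomes 5 days, finish becomes 14.

3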